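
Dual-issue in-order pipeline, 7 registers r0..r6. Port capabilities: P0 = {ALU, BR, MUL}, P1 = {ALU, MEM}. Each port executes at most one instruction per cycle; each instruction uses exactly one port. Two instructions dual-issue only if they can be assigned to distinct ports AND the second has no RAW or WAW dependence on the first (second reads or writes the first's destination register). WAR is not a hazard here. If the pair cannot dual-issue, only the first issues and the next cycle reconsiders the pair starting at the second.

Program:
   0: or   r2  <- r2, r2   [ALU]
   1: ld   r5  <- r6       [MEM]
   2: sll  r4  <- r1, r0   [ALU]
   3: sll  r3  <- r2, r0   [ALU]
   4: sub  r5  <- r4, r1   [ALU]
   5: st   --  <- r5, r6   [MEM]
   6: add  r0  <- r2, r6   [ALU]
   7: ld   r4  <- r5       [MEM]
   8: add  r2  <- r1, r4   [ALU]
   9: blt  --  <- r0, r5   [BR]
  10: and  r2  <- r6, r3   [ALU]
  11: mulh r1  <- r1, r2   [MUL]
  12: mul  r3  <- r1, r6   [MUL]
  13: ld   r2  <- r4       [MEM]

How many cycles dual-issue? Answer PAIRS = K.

PAIRS = 5

0. or.ALU/ld.MEM @i0,i1  | pair
1. sll.ALU/sll.ALU @i2,i3  | pair
2. sub.ALU @i4  | RAW r5
3. st.MEM/add.ALU @i5,i6  | pair
4. ld.MEM @i7  | RAW r4
5. add.ALU/blt.BR @i8,i9  | pair
6. and.ALU @i10  | RAW r2
7. mulh.MUL @i11  | no-port MUL/MUL
8. mul.MUL/ld.MEM @i12,i13  | pair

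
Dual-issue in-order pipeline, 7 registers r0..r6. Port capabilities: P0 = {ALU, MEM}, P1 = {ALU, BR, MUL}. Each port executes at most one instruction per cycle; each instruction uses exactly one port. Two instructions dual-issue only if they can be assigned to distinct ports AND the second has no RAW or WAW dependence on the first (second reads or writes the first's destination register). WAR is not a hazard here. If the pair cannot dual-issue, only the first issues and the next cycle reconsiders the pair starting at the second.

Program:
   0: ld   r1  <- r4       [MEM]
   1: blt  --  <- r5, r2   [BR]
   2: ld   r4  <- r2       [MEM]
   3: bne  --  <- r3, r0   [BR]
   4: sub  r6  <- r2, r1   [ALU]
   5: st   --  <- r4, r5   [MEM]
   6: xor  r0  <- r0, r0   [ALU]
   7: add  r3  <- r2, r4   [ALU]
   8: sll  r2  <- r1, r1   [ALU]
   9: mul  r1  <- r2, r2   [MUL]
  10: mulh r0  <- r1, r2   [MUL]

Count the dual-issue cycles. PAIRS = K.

PAIRS = 4

c0: i0+i1 ld blt  2-wide
c1: i2+i3 ld bne  2-wide
c2: i4+i5 sub st  2-wide
c3: i6+i7 xor add  2-wide
c4: i8 sll  RAW r2
c5: i9 mul  no-port MUL/MUL
c6: i10 mulh  tail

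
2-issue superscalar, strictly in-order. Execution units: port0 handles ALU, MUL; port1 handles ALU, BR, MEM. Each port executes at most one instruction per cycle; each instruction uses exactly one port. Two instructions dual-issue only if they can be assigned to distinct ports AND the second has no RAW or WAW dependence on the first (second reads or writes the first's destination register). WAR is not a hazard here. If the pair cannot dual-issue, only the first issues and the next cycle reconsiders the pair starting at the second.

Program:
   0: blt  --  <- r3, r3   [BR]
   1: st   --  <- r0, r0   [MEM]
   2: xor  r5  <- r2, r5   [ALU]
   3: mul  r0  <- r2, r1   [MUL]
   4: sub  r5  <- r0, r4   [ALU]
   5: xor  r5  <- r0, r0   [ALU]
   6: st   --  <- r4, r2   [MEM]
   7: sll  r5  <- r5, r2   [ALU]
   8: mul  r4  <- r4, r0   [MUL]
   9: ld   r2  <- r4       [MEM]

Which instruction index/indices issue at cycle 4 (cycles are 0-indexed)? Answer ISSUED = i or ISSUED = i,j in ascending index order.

ISSUED = 5,6

[0] i0  blt  -- no-port BR/MEM
[1] i1/i2  st;xor  -- 2-wide
[2] i3  mul  -- RAW r0
[3] i4  sub  -- WAW r5
[4] i5/i6  xor;st  -- 2-wide
[5] i7/i8  sll;mul  -- 2-wide
[6] i9  ld  -- tail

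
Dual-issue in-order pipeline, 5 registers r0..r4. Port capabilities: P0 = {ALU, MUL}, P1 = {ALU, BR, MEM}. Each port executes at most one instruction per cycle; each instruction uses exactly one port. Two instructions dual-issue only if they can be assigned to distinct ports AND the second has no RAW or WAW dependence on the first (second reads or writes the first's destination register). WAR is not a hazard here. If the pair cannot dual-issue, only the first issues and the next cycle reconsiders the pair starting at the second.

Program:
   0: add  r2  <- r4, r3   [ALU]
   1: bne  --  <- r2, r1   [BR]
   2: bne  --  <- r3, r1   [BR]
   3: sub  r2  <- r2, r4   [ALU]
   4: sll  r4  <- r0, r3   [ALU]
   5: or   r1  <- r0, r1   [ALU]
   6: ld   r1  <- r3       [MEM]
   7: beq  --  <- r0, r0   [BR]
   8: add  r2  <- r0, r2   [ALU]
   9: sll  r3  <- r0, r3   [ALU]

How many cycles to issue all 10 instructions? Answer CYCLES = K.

CYCLES = 7

0. add @i0  | RAW r2
1. bne @i1  | no-port BR/BR
2. bne;sub @i2,i3  | pair
3. sll;or @i4,i5  | pair
4. ld @i6  | no-port MEM/BR
5. beq;add @i7,i8  | pair
6. sll @i9  | tail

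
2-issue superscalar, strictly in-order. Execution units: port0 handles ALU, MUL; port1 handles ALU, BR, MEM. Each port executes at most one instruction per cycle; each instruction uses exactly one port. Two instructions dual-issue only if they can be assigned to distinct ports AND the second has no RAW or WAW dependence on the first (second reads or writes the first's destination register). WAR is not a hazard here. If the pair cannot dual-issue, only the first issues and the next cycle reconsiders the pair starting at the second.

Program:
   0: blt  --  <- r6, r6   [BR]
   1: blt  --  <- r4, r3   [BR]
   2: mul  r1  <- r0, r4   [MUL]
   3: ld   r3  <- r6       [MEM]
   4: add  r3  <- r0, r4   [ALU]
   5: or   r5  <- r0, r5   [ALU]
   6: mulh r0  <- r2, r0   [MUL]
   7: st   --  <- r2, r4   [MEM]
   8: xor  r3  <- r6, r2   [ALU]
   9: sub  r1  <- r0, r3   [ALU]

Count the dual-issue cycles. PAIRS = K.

c0: i0 blt  no-port BR/BR
c1: i1,i2 blt;mul  2-wide
c2: i3 ld  WAW r3
c3: i4,i5 add;or  2-wide
c4: i6,i7 mulh;st  2-wide
c5: i8 xor  RAW r3
c6: i9 sub  tail

PAIRS = 3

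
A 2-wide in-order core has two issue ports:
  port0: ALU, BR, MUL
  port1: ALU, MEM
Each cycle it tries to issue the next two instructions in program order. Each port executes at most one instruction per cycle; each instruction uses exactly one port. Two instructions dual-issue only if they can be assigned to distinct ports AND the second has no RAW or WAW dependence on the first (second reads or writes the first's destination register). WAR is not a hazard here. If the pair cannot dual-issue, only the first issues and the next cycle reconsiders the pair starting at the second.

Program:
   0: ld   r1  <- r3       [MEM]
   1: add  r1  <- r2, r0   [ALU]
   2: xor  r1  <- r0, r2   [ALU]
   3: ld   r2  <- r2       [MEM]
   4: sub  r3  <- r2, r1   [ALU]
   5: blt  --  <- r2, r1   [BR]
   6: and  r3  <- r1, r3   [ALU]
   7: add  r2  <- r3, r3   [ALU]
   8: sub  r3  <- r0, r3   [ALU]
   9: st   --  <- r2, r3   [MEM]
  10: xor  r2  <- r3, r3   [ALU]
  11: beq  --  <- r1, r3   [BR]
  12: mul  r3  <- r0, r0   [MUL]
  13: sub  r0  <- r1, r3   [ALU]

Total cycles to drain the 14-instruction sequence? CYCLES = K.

  cy0 -> i0 (ld.MEM) WAW r1
  cy1 -> i1 (add.ALU) WAW r1
  cy2 -> i2/i3 (xor.ALU+ld.MEM) pair
  cy3 -> i4/i5 (sub.ALU+blt.BR) pair
  cy4 -> i6 (and.ALU) RAW r3
  cy5 -> i7/i8 (add.ALU+sub.ALU) pair
  cy6 -> i9/i10 (st.MEM+xor.ALU) pair
  cy7 -> i11 (beq.BR) no-port BR/MUL
  cy8 -> i12 (mul.MUL) RAW r3
  cy9 -> i13 (sub.ALU) tail

CYCLES = 10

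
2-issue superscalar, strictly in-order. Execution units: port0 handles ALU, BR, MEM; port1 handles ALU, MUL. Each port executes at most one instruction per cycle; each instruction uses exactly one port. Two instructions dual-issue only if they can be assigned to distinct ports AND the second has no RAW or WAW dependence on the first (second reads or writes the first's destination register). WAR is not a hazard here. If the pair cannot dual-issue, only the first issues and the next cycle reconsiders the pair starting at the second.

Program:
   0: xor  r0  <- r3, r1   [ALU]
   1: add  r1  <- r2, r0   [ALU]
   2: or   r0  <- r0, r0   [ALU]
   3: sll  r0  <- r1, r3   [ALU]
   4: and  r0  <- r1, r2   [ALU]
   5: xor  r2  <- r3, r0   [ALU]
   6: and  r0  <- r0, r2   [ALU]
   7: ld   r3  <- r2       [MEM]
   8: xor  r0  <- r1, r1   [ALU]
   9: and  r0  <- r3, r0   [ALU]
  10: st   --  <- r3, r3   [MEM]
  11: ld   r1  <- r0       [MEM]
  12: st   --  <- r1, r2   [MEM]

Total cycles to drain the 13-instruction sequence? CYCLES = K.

CYCLES = 10

0. xor.ALU @i0  | RAW r0
1. add.ALU;or.ALU @i1,i2  | 2-wide
2. sll.ALU @i3  | WAW r0
3. and.ALU @i4  | RAW r0
4. xor.ALU @i5  | RAW r2
5. and.ALU;ld.MEM @i6,i7  | 2-wide
6. xor.ALU @i8  | RAW+WAW r0
7. and.ALU;st.MEM @i9,i10  | 2-wide
8. ld.MEM @i11  | no-port MEM/MEM
9. st.MEM @i12  | tail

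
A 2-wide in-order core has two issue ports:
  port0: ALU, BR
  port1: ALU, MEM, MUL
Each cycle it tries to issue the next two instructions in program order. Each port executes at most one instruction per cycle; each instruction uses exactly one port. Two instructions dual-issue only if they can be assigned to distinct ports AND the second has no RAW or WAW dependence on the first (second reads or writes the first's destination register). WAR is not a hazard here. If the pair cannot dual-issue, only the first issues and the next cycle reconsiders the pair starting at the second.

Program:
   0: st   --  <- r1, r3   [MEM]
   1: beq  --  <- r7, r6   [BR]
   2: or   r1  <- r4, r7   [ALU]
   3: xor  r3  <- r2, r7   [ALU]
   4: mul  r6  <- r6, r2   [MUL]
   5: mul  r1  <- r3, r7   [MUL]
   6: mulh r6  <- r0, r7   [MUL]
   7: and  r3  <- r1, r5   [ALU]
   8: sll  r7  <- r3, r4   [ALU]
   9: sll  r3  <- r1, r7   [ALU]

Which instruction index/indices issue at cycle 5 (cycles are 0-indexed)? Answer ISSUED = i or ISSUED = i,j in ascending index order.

ISSUED = 8

  cy0 -> i0,i1 (st beq) 2-wide
  cy1 -> i2,i3 (or xor) 2-wide
  cy2 -> i4 (mul) no-port MUL/MUL
  cy3 -> i5 (mul) no-port MUL/MUL
  cy4 -> i6,i7 (mulh and) 2-wide
  cy5 -> i8 (sll) RAW r7
  cy6 -> i9 (sll) tail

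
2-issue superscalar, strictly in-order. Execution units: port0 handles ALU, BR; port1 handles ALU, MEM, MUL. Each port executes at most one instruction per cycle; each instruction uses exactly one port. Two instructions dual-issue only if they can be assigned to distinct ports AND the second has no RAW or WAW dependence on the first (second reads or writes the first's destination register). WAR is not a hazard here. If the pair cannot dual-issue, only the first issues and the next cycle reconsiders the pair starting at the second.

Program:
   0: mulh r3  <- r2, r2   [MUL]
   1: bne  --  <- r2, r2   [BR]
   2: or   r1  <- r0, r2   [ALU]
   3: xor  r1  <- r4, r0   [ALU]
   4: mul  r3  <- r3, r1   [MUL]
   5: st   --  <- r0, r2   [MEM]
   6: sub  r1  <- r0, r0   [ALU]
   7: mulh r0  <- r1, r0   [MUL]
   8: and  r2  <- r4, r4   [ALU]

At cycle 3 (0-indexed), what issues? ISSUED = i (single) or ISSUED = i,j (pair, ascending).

ISSUED = 4

[0] i0,i1  mulh.MUL;bne.BR  -- dual
[1] i2  or.ALU  -- WAW r1
[2] i3  xor.ALU  -- RAW r1
[3] i4  mul.MUL  -- no-port MUL/MEM
[4] i5,i6  st.MEM;sub.ALU  -- dual
[5] i7,i8  mulh.MUL;and.ALU  -- dual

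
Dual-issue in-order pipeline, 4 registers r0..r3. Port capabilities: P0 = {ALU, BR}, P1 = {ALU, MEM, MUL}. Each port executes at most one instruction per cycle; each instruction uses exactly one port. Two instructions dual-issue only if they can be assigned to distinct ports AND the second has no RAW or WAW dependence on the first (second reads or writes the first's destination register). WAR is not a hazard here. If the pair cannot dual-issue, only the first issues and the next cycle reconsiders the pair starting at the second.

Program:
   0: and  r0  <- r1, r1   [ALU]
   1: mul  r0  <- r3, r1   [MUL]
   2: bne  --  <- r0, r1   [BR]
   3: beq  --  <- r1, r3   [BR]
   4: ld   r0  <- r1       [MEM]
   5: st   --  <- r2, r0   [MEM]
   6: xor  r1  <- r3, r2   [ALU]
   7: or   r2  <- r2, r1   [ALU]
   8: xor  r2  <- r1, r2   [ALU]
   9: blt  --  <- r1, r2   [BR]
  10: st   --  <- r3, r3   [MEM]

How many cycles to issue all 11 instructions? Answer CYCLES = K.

#0 head=0: and.ALU i0 WAW r0
#1 head=1: mul.MUL i1 RAW r0
#2 head=2: bne.BR i2 no-port BR/BR
#3 head=3: beq.BR ld.MEM i3,i4 2-wide
#4 head=5: st.MEM xor.ALU i5,i6 2-wide
#5 head=7: or.ALU i7 RAW+WAW r2
#6 head=8: xor.ALU i8 RAW r2
#7 head=9: blt.BR st.MEM i9,i10 2-wide

CYCLES = 8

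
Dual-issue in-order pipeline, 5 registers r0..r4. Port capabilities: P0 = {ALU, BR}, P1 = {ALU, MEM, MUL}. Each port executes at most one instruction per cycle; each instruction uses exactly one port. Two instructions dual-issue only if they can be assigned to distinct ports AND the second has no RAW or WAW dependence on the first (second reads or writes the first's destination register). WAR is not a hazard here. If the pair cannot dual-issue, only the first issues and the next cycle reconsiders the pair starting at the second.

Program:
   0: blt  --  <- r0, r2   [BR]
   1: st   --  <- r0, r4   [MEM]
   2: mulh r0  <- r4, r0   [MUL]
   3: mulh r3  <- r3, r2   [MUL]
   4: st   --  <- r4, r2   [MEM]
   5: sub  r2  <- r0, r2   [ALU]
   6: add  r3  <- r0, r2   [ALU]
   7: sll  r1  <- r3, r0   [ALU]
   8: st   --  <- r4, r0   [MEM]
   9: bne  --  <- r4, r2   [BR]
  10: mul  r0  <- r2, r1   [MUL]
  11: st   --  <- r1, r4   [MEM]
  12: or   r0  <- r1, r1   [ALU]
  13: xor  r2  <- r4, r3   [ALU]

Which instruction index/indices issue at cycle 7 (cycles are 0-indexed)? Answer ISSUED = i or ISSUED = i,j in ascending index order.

ISSUED = 11,12

t=0 i0,i1:blt.BR/st.MEM ; dual
t=1 i2:mulh.MUL ; no-port MUL/MUL
t=2 i3:mulh.MUL ; no-port MUL/MEM
t=3 i4,i5:st.MEM/sub.ALU ; dual
t=4 i6:add.ALU ; RAW r3
t=5 i7,i8:sll.ALU/st.MEM ; dual
t=6 i9,i10:bne.BR/mul.MUL ; dual
t=7 i11,i12:st.MEM/or.ALU ; dual
t=8 i13:xor.ALU ; tail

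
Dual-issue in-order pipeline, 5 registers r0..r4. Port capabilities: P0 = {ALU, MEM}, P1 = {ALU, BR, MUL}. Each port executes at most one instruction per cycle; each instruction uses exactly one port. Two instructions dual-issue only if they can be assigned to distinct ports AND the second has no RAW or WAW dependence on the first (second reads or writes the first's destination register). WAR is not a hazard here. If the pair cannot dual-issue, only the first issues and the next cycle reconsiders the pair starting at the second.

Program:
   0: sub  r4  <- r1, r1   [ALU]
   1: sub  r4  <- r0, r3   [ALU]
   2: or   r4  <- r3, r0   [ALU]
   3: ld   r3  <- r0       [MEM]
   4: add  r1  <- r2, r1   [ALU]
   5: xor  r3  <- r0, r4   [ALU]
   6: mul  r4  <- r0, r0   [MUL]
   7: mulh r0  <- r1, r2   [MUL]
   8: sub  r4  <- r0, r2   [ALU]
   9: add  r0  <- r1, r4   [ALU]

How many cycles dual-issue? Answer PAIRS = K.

PAIRS = 2

0. sub @i0  | WAW r4
1. sub @i1  | WAW r4
2. or/ld @i2&i3  | dual
3. add/xor @i4&i5  | dual
4. mul @i6  | no-port MUL/MUL
5. mulh @i7  | RAW r0
6. sub @i8  | RAW r4
7. add @i9  | tail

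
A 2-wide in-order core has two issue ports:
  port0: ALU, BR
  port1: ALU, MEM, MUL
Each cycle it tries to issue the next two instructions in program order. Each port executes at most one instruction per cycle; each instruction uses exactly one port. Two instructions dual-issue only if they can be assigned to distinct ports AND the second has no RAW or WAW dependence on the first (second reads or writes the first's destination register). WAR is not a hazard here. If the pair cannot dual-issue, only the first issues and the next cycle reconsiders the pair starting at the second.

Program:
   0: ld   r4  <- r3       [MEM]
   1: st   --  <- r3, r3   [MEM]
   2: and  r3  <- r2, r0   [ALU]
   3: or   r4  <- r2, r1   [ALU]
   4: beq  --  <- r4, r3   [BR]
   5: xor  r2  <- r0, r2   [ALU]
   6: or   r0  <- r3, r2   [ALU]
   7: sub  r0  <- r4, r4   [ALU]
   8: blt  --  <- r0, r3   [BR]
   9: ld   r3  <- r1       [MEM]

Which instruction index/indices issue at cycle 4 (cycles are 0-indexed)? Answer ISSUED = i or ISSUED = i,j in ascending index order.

ISSUED = 6

  cy0 -> i0 (ld) no-port MEM/MEM
  cy1 -> i1+i2 (st and) pair
  cy2 -> i3 (or) RAW r4
  cy3 -> i4+i5 (beq xor) pair
  cy4 -> i6 (or) WAW r0
  cy5 -> i7 (sub) RAW r0
  cy6 -> i8+i9 (blt ld) pair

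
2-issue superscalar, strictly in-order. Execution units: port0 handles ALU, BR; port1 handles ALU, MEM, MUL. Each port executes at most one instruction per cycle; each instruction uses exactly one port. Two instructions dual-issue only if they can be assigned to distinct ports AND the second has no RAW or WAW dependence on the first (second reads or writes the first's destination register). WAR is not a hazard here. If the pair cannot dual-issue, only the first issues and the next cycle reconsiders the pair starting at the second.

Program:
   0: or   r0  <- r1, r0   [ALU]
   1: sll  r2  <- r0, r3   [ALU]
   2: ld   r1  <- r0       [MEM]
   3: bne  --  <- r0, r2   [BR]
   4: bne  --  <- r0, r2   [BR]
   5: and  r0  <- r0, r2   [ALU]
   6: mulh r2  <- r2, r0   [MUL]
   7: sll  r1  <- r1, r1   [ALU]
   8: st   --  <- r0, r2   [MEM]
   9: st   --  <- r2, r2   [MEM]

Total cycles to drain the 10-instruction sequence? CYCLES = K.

0. or @i0  | RAW r0
1. sll/ld @i1/i2  | pair
2. bne @i3  | no-port BR/BR
3. bne/and @i4/i5  | pair
4. mulh/sll @i6/i7  | pair
5. st @i8  | no-port MEM/MEM
6. st @i9  | tail

CYCLES = 7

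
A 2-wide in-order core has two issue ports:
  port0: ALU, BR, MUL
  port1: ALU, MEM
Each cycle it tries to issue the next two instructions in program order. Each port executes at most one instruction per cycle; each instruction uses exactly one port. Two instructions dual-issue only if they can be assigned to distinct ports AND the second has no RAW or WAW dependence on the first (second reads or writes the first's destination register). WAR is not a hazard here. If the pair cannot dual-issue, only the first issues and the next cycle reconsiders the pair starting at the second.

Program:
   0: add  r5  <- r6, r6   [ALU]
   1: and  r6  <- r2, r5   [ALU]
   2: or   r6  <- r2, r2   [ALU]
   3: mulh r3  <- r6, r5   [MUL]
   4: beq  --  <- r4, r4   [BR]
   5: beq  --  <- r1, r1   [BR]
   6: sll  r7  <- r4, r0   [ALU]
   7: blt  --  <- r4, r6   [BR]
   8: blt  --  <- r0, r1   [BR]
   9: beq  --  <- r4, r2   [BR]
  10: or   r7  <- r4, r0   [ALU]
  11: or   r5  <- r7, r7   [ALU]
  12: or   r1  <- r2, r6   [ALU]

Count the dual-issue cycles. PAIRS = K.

t=0 i0:add.ALU ; RAW r5
t=1 i1:and.ALU ; WAW r6
t=2 i2:or.ALU ; RAW r6
t=3 i3:mulh.MUL ; no-port MUL/BR
t=4 i4:beq.BR ; no-port BR/BR
t=5 i5,i6:beq.BR sll.ALU ; 2-wide
t=6 i7:blt.BR ; no-port BR/BR
t=7 i8:blt.BR ; no-port BR/BR
t=8 i9,i10:beq.BR or.ALU ; 2-wide
t=9 i11,i12:or.ALU or.ALU ; 2-wide

PAIRS = 3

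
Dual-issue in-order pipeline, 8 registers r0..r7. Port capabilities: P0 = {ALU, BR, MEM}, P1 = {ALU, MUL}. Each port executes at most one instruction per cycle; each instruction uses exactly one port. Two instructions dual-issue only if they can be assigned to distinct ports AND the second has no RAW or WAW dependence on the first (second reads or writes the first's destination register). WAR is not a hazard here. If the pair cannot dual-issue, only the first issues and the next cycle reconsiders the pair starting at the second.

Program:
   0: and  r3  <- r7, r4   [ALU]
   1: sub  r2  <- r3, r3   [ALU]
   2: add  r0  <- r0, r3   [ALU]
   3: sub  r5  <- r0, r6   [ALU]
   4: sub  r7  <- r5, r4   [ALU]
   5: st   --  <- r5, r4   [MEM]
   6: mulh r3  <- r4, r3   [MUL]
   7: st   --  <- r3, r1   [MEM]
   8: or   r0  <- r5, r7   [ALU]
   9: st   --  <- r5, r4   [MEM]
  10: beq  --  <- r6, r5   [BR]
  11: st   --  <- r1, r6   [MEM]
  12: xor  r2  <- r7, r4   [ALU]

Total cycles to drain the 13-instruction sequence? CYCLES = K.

  cy0 -> i0 (and.ALU) RAW r3
  cy1 -> i1/i2 (sub.ALU+add.ALU) dual
  cy2 -> i3 (sub.ALU) RAW r5
  cy3 -> i4/i5 (sub.ALU+st.MEM) dual
  cy4 -> i6 (mulh.MUL) RAW r3
  cy5 -> i7/i8 (st.MEM+or.ALU) dual
  cy6 -> i9 (st.MEM) no-port MEM/BR
  cy7 -> i10 (beq.BR) no-port BR/MEM
  cy8 -> i11/i12 (st.MEM+xor.ALU) dual

CYCLES = 9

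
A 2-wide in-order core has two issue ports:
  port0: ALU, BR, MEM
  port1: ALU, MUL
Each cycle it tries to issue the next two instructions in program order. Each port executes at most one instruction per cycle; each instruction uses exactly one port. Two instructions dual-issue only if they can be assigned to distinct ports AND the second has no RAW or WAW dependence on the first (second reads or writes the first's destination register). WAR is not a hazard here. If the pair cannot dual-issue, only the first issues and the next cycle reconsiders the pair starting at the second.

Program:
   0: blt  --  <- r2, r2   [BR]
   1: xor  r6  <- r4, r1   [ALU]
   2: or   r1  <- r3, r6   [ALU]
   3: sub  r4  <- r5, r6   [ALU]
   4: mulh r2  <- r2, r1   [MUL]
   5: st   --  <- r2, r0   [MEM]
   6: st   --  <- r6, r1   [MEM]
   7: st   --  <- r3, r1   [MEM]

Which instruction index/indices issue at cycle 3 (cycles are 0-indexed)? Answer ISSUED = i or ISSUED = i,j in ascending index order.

#0 head=0: blt xor i0/i1 pair
#1 head=2: or sub i2/i3 pair
#2 head=4: mulh i4 RAW r2
#3 head=5: st i5 no-port MEM/MEM
#4 head=6: st i6 no-port MEM/MEM
#5 head=7: st i7 tail

ISSUED = 5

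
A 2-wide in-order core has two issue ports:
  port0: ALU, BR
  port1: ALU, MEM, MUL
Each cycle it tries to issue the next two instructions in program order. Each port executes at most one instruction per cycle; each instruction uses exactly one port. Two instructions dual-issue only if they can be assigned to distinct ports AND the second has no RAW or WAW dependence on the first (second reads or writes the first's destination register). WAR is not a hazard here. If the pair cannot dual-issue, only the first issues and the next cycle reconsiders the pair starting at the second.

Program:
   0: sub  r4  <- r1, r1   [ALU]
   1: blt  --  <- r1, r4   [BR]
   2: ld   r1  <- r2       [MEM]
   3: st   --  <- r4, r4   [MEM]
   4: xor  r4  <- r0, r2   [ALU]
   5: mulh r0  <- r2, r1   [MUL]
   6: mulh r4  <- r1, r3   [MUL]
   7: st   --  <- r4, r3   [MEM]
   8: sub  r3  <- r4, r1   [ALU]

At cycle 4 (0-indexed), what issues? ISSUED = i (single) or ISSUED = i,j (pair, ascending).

ISSUED = 6

t=0 i0:sub.ALU ; RAW r4
t=1 i1/i2:blt.BR/ld.MEM ; pair
t=2 i3/i4:st.MEM/xor.ALU ; pair
t=3 i5:mulh.MUL ; no-port MUL/MUL
t=4 i6:mulh.MUL ; no-port MUL/MEM
t=5 i7/i8:st.MEM/sub.ALU ; pair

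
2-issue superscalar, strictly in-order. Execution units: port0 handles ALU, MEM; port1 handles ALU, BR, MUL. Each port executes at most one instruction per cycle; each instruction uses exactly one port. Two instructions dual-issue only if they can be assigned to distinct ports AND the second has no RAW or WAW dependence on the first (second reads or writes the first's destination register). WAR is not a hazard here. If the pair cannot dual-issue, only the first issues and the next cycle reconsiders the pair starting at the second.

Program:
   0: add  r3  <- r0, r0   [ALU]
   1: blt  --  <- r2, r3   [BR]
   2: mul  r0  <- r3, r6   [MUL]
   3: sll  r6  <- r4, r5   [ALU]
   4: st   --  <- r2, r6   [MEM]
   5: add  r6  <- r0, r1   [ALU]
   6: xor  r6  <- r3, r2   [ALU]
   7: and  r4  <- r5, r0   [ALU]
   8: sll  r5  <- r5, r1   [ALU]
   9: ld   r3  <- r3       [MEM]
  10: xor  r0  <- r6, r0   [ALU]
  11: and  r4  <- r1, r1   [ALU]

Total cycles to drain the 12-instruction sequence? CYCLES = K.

CYCLES = 7

[0] i0  add  -- RAW r3
[1] i1  blt  -- no-port BR/MUL
[2] i2+i3  mul/sll  -- dual
[3] i4+i5  st/add  -- dual
[4] i6+i7  xor/and  -- dual
[5] i8+i9  sll/ld  -- dual
[6] i10+i11  xor/and  -- dual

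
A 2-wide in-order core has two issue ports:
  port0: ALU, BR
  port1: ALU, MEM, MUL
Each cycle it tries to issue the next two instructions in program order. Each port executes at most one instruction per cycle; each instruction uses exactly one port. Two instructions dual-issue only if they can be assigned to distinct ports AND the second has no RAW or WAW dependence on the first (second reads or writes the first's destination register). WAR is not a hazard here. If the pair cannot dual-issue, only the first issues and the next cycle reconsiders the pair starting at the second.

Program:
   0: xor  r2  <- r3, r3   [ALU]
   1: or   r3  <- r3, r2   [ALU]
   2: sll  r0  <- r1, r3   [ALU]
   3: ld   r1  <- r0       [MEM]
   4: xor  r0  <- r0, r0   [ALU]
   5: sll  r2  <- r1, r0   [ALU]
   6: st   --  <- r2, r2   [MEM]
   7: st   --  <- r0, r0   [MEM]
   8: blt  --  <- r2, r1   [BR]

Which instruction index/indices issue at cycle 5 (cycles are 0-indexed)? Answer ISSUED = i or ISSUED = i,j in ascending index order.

ISSUED = 6

  cy0 -> i0 (xor.ALU) RAW r2
  cy1 -> i1 (or.ALU) RAW r3
  cy2 -> i2 (sll.ALU) RAW r0
  cy3 -> i3&i4 (ld.MEM;xor.ALU) pair
  cy4 -> i5 (sll.ALU) RAW r2
  cy5 -> i6 (st.MEM) no-port MEM/MEM
  cy6 -> i7&i8 (st.MEM;blt.BR) pair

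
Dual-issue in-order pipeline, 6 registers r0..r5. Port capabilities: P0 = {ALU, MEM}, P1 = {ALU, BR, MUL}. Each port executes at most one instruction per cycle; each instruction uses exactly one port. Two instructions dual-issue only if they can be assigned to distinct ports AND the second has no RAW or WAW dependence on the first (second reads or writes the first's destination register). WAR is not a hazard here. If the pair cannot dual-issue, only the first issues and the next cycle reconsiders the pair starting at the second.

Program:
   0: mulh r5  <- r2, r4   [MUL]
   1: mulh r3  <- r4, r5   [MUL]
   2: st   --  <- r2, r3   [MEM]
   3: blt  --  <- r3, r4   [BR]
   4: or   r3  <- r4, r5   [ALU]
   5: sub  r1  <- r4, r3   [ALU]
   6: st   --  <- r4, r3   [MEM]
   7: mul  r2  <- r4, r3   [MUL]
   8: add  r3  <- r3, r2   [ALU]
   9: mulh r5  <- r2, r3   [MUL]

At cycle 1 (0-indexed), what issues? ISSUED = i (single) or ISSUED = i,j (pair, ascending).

0. mulh @i0  | no-port MUL/MUL
1. mulh @i1  | RAW r3
2. st+blt @i2/i3  | dual
3. or @i4  | RAW r3
4. sub+st @i5/i6  | dual
5. mul @i7  | RAW r2
6. add @i8  | RAW r3
7. mulh @i9  | tail

ISSUED = 1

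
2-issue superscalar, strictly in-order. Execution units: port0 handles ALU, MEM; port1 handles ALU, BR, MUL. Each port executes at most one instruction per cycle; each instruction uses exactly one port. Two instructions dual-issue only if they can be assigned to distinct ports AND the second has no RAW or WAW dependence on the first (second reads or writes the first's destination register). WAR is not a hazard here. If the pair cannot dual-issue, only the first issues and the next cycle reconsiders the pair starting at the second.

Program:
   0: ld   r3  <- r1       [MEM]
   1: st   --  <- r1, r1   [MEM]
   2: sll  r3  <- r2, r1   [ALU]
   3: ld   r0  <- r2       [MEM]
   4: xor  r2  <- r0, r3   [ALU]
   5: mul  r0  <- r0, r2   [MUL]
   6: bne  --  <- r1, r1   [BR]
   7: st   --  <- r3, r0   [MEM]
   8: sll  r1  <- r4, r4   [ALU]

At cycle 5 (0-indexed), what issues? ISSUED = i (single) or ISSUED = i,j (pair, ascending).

ISSUED = 6,7

c0: i0 ld  no-port MEM/MEM
c1: i1,i2 st+sll  dual
c2: i3 ld  RAW r0
c3: i4 xor  RAW r2
c4: i5 mul  no-port MUL/BR
c5: i6,i7 bne+st  dual
c6: i8 sll  tail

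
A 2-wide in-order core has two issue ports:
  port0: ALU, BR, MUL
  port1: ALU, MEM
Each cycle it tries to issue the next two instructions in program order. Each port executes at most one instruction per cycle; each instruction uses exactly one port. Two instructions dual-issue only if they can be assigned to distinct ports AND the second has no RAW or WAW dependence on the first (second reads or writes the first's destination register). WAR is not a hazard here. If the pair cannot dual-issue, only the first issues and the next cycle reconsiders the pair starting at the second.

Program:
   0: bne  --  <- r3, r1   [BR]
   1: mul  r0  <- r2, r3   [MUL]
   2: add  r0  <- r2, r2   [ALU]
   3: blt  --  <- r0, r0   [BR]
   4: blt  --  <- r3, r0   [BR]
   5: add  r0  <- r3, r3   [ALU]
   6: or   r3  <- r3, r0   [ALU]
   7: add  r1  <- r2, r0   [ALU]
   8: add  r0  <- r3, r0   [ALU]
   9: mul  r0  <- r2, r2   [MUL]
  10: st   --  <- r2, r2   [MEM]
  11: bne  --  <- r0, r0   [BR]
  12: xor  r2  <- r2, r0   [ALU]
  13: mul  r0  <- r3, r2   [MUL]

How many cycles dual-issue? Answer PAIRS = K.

PAIRS = 4

[0] i0  bne.BR  -- no-port BR/MUL
[1] i1  mul.MUL  -- WAW r0
[2] i2  add.ALU  -- RAW r0
[3] i3  blt.BR  -- no-port BR/BR
[4] i4+i5  blt.BR;add.ALU  -- 2-wide
[5] i6+i7  or.ALU;add.ALU  -- 2-wide
[6] i8  add.ALU  -- WAW r0
[7] i9+i10  mul.MUL;st.MEM  -- 2-wide
[8] i11+i12  bne.BR;xor.ALU  -- 2-wide
[9] i13  mul.MUL  -- tail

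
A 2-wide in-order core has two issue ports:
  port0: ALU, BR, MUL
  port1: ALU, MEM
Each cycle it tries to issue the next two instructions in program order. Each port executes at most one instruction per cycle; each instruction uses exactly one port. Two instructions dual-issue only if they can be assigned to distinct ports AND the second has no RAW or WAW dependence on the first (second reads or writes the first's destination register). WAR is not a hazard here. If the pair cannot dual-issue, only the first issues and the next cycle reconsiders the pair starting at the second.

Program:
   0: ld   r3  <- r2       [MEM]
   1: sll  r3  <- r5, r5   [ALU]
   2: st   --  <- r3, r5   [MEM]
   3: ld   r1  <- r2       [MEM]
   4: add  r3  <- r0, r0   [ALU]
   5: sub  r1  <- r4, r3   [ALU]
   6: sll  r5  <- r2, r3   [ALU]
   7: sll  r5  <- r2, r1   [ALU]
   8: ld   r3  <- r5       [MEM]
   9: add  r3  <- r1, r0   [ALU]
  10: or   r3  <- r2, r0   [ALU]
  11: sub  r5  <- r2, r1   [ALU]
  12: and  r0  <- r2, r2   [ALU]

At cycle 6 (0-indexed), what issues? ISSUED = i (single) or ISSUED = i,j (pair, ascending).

[0] i0  ld.MEM  -- WAW r3
[1] i1  sll.ALU  -- RAW r3
[2] i2  st.MEM  -- no-port MEM/MEM
[3] i3,i4  ld.MEM+add.ALU  -- pair
[4] i5,i6  sub.ALU+sll.ALU  -- pair
[5] i7  sll.ALU  -- RAW r5
[6] i8  ld.MEM  -- WAW r3
[7] i9  add.ALU  -- WAW r3
[8] i10,i11  or.ALU+sub.ALU  -- pair
[9] i12  and.ALU  -- tail

ISSUED = 8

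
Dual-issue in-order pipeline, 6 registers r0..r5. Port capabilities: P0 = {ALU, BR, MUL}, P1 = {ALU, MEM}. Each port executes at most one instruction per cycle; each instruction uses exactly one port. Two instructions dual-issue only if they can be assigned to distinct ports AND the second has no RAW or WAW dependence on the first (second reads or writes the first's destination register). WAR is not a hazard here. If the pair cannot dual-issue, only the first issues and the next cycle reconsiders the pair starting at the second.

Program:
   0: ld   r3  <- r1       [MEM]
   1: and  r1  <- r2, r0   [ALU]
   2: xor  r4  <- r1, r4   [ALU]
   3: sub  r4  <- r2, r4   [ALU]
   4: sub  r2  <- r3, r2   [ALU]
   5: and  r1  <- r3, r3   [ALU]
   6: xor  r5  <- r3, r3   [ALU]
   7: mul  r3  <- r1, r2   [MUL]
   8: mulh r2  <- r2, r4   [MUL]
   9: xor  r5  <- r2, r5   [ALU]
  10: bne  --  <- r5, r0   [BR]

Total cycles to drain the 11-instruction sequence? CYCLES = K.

t=0 i0+i1:ld.MEM;and.ALU ; pair
t=1 i2:xor.ALU ; RAW+WAW r4
t=2 i3+i4:sub.ALU;sub.ALU ; pair
t=3 i5+i6:and.ALU;xor.ALU ; pair
t=4 i7:mul.MUL ; no-port MUL/MUL
t=5 i8:mulh.MUL ; RAW r2
t=6 i9:xor.ALU ; RAW r5
t=7 i10:bne.BR ; tail

CYCLES = 8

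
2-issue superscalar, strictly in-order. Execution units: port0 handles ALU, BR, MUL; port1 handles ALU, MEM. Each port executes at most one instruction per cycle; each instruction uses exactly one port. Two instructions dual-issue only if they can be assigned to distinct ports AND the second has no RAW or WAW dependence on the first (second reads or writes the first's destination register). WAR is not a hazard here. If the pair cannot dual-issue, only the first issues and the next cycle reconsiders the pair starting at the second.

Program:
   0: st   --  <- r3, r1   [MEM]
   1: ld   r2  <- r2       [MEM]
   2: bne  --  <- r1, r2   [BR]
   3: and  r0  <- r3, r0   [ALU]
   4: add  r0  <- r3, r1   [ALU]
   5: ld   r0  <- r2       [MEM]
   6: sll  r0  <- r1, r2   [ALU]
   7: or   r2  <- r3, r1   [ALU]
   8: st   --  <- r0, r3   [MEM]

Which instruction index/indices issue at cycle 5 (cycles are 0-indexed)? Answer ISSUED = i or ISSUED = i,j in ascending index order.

ISSUED = 6,7

c0: i0 st  no-port MEM/MEM
c1: i1 ld  RAW r2
c2: i2&i3 bne+and  pair
c3: i4 add  WAW r0
c4: i5 ld  WAW r0
c5: i6&i7 sll+or  pair
c6: i8 st  tail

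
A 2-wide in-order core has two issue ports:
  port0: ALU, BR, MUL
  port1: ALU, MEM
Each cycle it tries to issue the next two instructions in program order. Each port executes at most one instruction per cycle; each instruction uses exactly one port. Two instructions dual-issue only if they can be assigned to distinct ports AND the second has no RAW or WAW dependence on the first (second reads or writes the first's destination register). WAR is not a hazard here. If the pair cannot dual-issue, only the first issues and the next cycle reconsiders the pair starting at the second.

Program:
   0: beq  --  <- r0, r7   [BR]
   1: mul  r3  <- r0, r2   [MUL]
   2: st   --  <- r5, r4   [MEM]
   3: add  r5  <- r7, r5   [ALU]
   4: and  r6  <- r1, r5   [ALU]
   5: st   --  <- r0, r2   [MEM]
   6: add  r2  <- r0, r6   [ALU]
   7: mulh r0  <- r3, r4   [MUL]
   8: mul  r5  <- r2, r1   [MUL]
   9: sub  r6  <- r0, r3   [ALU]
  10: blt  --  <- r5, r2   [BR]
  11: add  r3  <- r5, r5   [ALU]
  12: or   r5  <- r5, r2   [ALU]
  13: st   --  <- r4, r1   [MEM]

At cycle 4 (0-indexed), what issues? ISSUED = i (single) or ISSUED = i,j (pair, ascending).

ISSUED = 6,7

  cy0 -> i0 (beq) no-port BR/MUL
  cy1 -> i1+i2 (mul st) 2-wide
  cy2 -> i3 (add) RAW r5
  cy3 -> i4+i5 (and st) 2-wide
  cy4 -> i6+i7 (add mulh) 2-wide
  cy5 -> i8+i9 (mul sub) 2-wide
  cy6 -> i10+i11 (blt add) 2-wide
  cy7 -> i12+i13 (or st) 2-wide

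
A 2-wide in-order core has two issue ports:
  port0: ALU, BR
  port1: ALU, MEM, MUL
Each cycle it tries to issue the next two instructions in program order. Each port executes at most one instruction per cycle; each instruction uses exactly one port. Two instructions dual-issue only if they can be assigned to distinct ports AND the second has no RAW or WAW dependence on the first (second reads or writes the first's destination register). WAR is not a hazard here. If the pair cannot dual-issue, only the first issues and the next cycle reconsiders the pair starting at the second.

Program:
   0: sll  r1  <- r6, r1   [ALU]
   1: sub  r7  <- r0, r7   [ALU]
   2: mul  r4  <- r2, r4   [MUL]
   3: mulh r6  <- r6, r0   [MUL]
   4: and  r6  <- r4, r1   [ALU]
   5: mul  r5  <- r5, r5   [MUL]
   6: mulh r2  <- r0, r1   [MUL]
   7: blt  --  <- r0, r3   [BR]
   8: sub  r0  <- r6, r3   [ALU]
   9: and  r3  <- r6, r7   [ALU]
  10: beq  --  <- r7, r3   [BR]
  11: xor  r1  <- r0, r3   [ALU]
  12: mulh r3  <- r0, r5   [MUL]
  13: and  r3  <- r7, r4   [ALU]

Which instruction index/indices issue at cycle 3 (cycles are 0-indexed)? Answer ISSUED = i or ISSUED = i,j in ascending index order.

t=0 i0/i1:sll/sub ; pair
t=1 i2:mul ; no-port MUL/MUL
t=2 i3:mulh ; WAW r6
t=3 i4/i5:and/mul ; pair
t=4 i6/i7:mulh/blt ; pair
t=5 i8/i9:sub/and ; pair
t=6 i10/i11:beq/xor ; pair
t=7 i12:mulh ; WAW r3
t=8 i13:and ; tail

ISSUED = 4,5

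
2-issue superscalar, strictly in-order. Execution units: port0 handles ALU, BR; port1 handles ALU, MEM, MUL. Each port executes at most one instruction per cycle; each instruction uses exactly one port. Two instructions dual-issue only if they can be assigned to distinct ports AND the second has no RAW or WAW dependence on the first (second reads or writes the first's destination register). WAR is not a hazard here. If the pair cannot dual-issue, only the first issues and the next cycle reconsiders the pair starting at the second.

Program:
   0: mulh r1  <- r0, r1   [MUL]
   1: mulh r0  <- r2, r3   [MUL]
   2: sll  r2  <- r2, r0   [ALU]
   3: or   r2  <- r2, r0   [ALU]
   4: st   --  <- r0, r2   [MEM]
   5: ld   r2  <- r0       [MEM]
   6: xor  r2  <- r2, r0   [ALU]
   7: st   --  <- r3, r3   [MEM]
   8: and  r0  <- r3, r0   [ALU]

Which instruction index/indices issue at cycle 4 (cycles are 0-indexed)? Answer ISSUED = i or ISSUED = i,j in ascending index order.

ISSUED = 4

  cy0 -> i0 (mulh) no-port MUL/MUL
  cy1 -> i1 (mulh) RAW r0
  cy2 -> i2 (sll) RAW+WAW r2
  cy3 -> i3 (or) RAW r2
  cy4 -> i4 (st) no-port MEM/MEM
  cy5 -> i5 (ld) RAW+WAW r2
  cy6 -> i6/i7 (xor+st) dual
  cy7 -> i8 (and) tail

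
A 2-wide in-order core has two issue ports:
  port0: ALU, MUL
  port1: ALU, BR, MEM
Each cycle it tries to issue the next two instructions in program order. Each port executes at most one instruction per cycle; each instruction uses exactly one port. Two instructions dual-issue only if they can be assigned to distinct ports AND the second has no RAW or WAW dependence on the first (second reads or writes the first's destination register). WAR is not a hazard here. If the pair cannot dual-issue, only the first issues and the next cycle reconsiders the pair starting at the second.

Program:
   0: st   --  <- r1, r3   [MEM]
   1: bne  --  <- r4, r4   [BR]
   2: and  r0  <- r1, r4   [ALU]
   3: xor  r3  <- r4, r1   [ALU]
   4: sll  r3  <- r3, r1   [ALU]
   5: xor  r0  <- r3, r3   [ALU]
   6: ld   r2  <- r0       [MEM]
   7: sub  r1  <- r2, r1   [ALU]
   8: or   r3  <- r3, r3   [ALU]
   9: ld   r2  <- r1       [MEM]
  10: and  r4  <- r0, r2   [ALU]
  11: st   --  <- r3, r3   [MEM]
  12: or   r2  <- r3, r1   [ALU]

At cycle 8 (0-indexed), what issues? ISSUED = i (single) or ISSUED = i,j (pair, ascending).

c0: i0 st.MEM  no-port MEM/BR
c1: i1+i2 bne.BR/and.ALU  pair
c2: i3 xor.ALU  RAW+WAW r3
c3: i4 sll.ALU  RAW r3
c4: i5 xor.ALU  RAW r0
c5: i6 ld.MEM  RAW r2
c6: i7+i8 sub.ALU/or.ALU  pair
c7: i9 ld.MEM  RAW r2
c8: i10+i11 and.ALU/st.MEM  pair
c9: i12 or.ALU  tail

ISSUED = 10,11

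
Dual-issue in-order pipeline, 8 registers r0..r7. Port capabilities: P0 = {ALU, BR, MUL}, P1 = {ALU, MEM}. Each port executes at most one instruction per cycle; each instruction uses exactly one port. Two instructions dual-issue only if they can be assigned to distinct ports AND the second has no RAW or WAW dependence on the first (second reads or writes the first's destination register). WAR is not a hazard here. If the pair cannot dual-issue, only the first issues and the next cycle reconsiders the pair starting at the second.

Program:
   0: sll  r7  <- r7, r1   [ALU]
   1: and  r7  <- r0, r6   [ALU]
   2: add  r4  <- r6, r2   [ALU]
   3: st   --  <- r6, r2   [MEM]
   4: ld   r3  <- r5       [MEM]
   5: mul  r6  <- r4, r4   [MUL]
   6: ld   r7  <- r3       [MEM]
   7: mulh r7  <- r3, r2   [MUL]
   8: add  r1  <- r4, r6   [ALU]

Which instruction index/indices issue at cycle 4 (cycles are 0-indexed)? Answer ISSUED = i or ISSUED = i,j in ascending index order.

[0] i0  sll.ALU  -- WAW r7
[1] i1/i2  and.ALU;add.ALU  -- pair
[2] i3  st.MEM  -- no-port MEM/MEM
[3] i4/i5  ld.MEM;mul.MUL  -- pair
[4] i6  ld.MEM  -- WAW r7
[5] i7/i8  mulh.MUL;add.ALU  -- pair

ISSUED = 6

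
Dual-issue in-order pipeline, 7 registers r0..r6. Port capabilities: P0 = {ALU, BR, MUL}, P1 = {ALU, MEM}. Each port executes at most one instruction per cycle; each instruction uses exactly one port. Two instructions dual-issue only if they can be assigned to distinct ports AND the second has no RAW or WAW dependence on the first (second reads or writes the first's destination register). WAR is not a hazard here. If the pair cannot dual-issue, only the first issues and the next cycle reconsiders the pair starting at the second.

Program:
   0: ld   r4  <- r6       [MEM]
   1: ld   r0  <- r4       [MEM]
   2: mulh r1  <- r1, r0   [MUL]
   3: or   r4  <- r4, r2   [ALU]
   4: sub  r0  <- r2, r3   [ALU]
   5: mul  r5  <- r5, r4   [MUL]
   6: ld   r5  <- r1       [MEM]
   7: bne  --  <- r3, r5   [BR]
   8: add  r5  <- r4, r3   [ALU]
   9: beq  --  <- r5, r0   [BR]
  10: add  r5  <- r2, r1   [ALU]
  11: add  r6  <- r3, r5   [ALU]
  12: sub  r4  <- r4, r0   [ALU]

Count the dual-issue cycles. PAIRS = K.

PAIRS = 5

t=0 i0:ld.MEM ; no-port MEM/MEM
t=1 i1:ld.MEM ; RAW r0
t=2 i2+i3:mulh.MUL or.ALU ; dual
t=3 i4+i5:sub.ALU mul.MUL ; dual
t=4 i6:ld.MEM ; RAW r5
t=5 i7+i8:bne.BR add.ALU ; dual
t=6 i9+i10:beq.BR add.ALU ; dual
t=7 i11+i12:add.ALU sub.ALU ; dual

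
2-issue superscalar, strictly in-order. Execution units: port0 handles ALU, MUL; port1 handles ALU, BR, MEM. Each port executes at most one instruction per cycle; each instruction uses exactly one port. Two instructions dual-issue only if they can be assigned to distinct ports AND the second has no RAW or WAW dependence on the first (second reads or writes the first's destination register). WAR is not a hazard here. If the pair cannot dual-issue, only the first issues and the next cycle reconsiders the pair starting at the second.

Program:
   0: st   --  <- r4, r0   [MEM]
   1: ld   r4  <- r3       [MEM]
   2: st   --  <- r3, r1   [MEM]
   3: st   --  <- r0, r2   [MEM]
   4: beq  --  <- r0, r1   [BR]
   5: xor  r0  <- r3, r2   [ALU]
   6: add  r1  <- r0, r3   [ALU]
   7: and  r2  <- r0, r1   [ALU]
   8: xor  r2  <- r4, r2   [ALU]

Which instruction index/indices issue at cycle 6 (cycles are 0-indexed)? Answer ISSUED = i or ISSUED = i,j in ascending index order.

ISSUED = 7

0. st @i0  | no-port MEM/MEM
1. ld @i1  | no-port MEM/MEM
2. st @i2  | no-port MEM/MEM
3. st @i3  | no-port MEM/BR
4. beq/xor @i4+i5  | pair
5. add @i6  | RAW r1
6. and @i7  | RAW+WAW r2
7. xor @i8  | tail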